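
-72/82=-36/41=-0.88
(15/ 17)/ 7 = 15/ 119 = 0.13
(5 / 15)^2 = 1 / 9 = 0.11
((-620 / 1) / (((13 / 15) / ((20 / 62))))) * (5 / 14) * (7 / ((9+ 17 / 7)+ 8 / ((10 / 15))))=-13125 / 533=-24.62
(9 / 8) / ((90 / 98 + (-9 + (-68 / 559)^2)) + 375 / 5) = 137804121 / 8198814200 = 0.02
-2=-2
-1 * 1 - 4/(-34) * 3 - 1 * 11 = -11.65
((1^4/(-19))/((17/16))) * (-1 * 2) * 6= 192/323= 0.59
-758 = -758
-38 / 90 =-19 / 45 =-0.42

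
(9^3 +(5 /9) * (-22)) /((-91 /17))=-109667 /819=-133.90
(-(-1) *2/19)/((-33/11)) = -0.04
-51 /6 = -17 /2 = -8.50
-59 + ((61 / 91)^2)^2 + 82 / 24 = -45573348895 / 822899532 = -55.38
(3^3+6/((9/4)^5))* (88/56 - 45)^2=49302919424/964467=51119.34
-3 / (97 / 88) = -264 / 97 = -2.72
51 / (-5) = -51 / 5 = -10.20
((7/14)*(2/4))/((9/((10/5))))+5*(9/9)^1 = 91/18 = 5.06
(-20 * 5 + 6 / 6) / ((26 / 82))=-312.23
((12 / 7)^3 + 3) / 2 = 2757 / 686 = 4.02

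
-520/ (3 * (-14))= 260/ 21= 12.38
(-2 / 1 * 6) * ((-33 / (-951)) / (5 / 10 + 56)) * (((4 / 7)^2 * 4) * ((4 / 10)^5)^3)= -553648128 / 53565338134765625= -0.00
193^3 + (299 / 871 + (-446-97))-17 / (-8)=7188516.47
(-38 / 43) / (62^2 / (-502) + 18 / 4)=19076 / 68155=0.28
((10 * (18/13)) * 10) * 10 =18000/13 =1384.62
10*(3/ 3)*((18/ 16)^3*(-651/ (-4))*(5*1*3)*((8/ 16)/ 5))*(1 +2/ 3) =11864475/ 2048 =5793.20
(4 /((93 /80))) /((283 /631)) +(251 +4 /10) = 34092583 /131595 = 259.07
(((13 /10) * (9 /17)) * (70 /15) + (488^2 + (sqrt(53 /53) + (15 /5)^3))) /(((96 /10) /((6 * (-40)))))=-101224465 /17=-5954380.29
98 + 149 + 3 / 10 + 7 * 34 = 4853 / 10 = 485.30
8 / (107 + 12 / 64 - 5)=128 / 1635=0.08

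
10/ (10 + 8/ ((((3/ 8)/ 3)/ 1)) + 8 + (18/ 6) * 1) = 2/ 17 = 0.12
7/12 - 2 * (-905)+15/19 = 412993/228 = 1811.37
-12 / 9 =-1.33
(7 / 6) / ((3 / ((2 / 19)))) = 7 / 171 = 0.04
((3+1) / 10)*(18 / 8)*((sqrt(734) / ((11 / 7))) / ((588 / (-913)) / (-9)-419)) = -15687*sqrt(734) / 11474450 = -0.04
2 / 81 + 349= 28271 / 81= 349.02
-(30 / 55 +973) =-10709 / 11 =-973.55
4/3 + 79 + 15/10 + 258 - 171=1013/6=168.83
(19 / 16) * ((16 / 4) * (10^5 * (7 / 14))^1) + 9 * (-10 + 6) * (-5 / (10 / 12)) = 237716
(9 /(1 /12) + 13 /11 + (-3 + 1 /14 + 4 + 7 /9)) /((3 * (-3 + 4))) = 153889 /4158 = 37.01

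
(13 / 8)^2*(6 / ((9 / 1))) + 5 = 649 / 96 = 6.76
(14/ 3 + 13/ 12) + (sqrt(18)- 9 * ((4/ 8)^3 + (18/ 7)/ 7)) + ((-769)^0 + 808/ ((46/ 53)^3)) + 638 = 3 * sqrt(2) + 8948316019/ 4769464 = 1880.41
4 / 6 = 2 / 3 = 0.67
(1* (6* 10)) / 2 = 30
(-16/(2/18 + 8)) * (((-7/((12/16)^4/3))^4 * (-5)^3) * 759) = 5217981537714176000/1436859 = 3631519542080.45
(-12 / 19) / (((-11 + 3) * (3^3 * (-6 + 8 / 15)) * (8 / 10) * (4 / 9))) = -75 / 49856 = -0.00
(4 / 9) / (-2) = -2 / 9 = -0.22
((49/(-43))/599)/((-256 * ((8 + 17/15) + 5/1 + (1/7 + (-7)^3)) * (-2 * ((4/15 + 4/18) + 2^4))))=33075/48249360830464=0.00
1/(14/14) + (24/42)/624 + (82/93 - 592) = -19976653/33852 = -590.12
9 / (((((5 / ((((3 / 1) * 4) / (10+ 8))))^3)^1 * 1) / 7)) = 56 / 375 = 0.15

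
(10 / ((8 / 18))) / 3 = 15 / 2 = 7.50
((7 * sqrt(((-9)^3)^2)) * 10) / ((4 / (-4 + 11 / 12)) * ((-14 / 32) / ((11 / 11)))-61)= -944055 / 1118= -844.41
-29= -29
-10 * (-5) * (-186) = -9300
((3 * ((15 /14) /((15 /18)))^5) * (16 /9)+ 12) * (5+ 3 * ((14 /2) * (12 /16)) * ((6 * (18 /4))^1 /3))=75812811 /16807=4510.79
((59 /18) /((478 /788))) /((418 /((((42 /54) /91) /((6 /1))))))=11623 /631180836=0.00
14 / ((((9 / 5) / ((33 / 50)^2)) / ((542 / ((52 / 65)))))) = 229537 / 100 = 2295.37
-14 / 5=-2.80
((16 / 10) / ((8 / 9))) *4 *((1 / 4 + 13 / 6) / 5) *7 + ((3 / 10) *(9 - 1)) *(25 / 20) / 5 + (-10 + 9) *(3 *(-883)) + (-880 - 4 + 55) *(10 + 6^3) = -4617001 / 25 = -184680.04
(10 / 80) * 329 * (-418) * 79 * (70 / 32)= -190124165 / 64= -2970690.08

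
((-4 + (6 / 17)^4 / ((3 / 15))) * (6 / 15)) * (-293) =191975944 / 417605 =459.71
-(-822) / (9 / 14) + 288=4700 / 3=1566.67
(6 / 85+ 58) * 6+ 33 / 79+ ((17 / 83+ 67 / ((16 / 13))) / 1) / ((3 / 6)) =2042673391 / 4458760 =458.13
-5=-5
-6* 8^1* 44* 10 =-21120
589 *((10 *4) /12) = 5890 /3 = 1963.33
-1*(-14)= 14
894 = 894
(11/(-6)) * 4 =-22/3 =-7.33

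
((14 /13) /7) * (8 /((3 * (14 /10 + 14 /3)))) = 80 /1183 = 0.07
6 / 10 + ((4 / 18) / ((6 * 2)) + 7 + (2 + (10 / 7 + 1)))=22769 / 1890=12.05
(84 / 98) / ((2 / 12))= 36 / 7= 5.14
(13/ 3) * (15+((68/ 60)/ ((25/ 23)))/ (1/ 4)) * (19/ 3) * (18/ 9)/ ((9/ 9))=3551366/ 3375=1052.26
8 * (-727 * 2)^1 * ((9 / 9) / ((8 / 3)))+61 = -4301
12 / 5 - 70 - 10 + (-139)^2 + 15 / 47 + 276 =4587134 / 235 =19519.72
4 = 4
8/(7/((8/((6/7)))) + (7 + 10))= 0.45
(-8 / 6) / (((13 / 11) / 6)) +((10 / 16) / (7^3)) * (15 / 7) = -1689329 / 249704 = -6.77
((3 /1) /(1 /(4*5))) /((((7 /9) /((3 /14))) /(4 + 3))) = 810 /7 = 115.71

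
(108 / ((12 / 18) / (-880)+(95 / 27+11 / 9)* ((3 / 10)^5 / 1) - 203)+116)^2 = 373918410173161841296 / 28044901682786641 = 13332.85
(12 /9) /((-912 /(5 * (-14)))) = 0.10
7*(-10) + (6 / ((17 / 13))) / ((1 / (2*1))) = -60.82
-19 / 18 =-1.06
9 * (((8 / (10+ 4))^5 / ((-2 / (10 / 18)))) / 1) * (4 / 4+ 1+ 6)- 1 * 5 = -104515 / 16807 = -6.22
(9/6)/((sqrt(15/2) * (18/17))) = 17 * sqrt(30)/180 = 0.52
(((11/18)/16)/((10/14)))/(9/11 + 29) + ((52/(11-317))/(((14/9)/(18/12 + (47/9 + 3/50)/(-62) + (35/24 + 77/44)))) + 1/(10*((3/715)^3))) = 5054665372921231/3733689600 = 1353799.03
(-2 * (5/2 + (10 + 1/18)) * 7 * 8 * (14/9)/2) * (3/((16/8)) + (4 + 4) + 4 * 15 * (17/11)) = -99621704/891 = -111808.87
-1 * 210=-210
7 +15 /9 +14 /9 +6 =146 /9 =16.22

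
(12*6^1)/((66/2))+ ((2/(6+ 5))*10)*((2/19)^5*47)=59456456/27237089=2.18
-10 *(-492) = 4920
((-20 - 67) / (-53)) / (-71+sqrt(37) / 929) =-1777001419 / 76860417044 - 26941 * sqrt(37) / 76860417044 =-0.02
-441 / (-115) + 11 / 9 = 5234 / 1035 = 5.06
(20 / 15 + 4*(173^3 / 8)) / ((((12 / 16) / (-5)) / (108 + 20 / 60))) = -50482766750 / 27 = -1869732101.85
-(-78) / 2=39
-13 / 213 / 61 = -13 / 12993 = -0.00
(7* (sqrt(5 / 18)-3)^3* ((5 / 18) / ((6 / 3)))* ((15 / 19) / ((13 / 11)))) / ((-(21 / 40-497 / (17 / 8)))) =-1379125 / 16797729 + 11477125* sqrt(10) / 907077366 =-0.04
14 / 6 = 7 / 3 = 2.33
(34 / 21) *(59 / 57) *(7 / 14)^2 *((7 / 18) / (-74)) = -1003 / 455544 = -0.00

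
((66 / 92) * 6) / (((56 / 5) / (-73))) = -36135 / 1288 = -28.06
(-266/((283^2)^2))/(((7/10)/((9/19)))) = -180/6414247921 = -0.00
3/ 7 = 0.43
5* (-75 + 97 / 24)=-8515 / 24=-354.79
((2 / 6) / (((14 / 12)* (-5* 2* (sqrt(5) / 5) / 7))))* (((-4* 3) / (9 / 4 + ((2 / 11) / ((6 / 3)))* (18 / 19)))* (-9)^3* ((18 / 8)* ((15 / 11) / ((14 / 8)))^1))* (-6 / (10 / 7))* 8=47869056* sqrt(5) / 1085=98652.96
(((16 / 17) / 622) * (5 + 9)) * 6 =0.13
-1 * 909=-909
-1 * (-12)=12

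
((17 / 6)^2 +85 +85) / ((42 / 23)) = 147407 / 1512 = 97.49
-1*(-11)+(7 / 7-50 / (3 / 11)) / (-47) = 2098 / 141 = 14.88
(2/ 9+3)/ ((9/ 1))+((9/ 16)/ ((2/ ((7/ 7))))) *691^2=348084577/ 2592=134291.89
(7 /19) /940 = 7 /17860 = 0.00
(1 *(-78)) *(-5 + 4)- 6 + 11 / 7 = 515 / 7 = 73.57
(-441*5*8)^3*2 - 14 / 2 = -10978063488007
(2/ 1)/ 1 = 2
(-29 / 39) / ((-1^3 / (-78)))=-58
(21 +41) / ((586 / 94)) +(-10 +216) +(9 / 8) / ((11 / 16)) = 701266 / 3223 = 217.58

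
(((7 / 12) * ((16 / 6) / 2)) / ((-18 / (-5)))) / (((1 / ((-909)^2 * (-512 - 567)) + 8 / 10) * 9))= 1926203825 / 64192118238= 0.03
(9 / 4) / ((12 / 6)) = 9 / 8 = 1.12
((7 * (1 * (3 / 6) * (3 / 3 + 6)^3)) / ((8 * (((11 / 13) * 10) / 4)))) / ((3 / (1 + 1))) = 31213 / 660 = 47.29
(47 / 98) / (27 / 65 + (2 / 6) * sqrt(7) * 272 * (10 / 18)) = -60131565 / 5360736078782 + 3645837000 * sqrt(7) / 2680368039391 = 0.00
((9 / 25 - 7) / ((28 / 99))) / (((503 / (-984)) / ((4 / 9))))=1796784 / 88025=20.41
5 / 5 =1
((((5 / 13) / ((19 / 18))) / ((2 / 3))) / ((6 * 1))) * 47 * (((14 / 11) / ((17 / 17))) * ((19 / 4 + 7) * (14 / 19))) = 4870845 / 103246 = 47.18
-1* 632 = -632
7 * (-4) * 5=-140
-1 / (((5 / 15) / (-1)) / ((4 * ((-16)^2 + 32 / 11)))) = 34176 / 11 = 3106.91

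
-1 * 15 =-15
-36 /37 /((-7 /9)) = 324 /259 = 1.25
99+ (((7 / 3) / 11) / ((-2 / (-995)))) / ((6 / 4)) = 16766 / 99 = 169.35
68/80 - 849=-848.15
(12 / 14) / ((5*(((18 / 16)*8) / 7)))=2 / 15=0.13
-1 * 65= -65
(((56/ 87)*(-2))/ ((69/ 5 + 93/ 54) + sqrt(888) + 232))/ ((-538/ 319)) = 411678960/ 131560348901 - 3326400*sqrt(222)/ 131560348901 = 0.00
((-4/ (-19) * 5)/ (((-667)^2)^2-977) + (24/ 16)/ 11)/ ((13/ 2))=1410224327131/ 67220692923956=0.02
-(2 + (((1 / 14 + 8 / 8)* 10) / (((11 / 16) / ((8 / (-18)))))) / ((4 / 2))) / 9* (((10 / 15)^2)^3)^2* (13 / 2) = 0.01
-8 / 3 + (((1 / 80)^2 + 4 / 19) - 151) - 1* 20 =-63276743 / 364800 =-173.46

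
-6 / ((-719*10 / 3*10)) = 9 / 35950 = 0.00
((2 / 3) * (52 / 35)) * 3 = 104 / 35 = 2.97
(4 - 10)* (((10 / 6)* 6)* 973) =-58380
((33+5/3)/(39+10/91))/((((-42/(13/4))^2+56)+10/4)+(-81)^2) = 3198832/24491319003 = 0.00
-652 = -652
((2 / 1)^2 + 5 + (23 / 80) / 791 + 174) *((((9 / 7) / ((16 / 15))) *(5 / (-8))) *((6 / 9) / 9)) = -57901315 / 5669888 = -10.21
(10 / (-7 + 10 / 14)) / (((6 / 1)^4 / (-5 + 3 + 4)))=-35 / 14256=-0.00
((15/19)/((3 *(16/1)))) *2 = 5/152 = 0.03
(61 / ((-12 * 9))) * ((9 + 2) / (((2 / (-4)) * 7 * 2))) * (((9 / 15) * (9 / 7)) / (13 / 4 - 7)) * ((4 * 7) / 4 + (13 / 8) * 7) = -671 / 200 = -3.36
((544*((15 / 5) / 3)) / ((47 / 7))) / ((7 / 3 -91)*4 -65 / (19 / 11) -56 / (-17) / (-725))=-2675215200 / 12953318299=-0.21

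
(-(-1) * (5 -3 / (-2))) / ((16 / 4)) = 13 / 8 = 1.62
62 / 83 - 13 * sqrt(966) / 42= 62 / 83 - 13 * sqrt(966) / 42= -8.87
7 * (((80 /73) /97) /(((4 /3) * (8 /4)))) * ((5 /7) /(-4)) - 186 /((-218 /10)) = 13162485 /1543658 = 8.53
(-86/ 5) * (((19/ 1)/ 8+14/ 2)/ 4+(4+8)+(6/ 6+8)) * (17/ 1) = -6825.71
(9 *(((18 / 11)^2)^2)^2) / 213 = 33059881728 / 15219480551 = 2.17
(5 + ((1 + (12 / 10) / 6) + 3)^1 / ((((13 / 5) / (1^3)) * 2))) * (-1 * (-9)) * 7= 9513 / 26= 365.88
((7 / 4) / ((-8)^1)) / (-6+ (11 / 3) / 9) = 189 / 4832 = 0.04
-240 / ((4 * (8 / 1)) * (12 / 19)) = -95 / 8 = -11.88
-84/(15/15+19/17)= -39.67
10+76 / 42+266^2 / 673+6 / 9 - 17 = 1421941 / 14133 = 100.61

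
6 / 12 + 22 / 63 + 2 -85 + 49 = -4177 / 126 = -33.15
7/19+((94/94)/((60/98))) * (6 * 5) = 938/19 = 49.37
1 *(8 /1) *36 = 288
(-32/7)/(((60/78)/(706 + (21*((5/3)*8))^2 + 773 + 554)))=-16730064/35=-478001.83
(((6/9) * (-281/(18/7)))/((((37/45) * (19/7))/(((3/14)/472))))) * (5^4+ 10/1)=-6245225/663632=-9.41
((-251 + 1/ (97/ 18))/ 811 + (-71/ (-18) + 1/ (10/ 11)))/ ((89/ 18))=33525208/ 35006815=0.96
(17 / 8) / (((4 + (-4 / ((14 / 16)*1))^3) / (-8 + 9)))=-5831 / 251168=-0.02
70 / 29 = 2.41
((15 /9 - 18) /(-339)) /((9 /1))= 49 /9153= 0.01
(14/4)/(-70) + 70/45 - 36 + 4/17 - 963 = -3051613/3060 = -997.26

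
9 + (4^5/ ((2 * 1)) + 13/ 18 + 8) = 9535/ 18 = 529.72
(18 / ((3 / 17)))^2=10404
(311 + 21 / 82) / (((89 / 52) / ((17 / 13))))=867782 / 3649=237.81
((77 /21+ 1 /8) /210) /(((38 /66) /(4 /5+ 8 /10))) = 143 /2850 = 0.05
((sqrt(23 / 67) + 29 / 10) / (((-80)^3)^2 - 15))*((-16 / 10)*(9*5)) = -1044 / 1310719999925 - 72*sqrt(1541) / 17563647998995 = -0.00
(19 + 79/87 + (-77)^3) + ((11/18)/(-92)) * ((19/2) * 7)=-43847211883/96048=-456513.53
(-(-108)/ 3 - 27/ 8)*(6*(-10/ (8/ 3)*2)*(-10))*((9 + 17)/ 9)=84825/ 2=42412.50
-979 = -979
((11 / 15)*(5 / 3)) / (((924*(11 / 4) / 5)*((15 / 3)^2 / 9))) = 1 / 1155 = 0.00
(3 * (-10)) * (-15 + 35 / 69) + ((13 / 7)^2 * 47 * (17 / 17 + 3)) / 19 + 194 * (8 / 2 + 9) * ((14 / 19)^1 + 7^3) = 18573062870 / 21413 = 867373.23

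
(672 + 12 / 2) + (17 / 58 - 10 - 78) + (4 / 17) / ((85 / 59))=49486153 / 83810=590.46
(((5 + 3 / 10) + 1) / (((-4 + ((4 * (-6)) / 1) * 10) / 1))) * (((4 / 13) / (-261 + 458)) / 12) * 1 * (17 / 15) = -119 / 31244200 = -0.00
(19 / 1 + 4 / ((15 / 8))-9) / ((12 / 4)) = 182 / 45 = 4.04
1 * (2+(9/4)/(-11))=79/44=1.80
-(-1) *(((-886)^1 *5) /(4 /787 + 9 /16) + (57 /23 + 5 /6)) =-7801.72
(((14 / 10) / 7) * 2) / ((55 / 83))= 166 / 275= 0.60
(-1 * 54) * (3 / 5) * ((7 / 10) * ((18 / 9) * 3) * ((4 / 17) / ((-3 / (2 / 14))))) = 648 / 425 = 1.52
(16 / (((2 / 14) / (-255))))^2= 815673600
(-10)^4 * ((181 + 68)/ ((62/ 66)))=82170000/ 31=2650645.16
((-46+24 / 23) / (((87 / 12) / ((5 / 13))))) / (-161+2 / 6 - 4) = 31020 / 2141737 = 0.01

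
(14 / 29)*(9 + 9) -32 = -676 / 29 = -23.31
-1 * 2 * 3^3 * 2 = -108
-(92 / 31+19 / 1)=-681 / 31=-21.97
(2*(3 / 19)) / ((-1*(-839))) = 6 / 15941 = 0.00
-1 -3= -4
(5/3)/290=1/174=0.01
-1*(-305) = 305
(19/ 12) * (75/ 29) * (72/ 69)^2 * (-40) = -2736000/ 15341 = -178.35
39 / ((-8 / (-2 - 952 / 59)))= 20865 / 236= 88.41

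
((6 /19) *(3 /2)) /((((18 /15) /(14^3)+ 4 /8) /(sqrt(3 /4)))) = 30870 *sqrt(3) /65227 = 0.82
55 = 55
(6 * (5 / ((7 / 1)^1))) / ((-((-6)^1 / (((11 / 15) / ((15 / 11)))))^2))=-14641 / 425250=-0.03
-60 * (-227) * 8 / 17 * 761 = 82918560 / 17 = 4877562.35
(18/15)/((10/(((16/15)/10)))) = 8/625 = 0.01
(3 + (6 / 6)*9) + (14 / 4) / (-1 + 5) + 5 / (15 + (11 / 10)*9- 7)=18837 / 1432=13.15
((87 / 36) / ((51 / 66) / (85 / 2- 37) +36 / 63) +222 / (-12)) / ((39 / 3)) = -109303 / 94068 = -1.16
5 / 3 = 1.67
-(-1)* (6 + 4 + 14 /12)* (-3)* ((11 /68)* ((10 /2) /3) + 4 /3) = -7303 /136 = -53.70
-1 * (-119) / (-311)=-119 / 311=-0.38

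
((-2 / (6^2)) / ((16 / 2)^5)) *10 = -5 / 294912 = -0.00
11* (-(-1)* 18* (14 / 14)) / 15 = 66 / 5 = 13.20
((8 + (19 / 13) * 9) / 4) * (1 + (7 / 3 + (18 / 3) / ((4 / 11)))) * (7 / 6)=229075 / 1872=122.37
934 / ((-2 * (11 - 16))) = 467 / 5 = 93.40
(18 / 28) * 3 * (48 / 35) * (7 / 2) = 324 / 35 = 9.26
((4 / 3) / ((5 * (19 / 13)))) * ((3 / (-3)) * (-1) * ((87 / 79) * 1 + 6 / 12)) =6578 / 22515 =0.29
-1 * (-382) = 382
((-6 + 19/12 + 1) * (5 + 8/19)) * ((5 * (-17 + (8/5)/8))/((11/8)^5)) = 968654848/3059969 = 316.56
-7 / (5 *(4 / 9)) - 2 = -103 / 20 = -5.15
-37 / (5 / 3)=-111 / 5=-22.20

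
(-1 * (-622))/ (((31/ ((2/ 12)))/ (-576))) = -59712/ 31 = -1926.19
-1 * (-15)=15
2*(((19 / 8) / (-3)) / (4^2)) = -0.10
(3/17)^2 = 9/289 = 0.03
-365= -365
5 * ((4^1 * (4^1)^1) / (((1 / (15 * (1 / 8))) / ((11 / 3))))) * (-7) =-3850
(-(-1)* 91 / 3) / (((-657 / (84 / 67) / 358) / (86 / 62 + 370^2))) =-2836939.84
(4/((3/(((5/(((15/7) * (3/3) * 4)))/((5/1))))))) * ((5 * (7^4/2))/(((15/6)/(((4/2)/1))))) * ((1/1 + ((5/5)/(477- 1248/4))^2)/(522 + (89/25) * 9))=915174764/678768255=1.35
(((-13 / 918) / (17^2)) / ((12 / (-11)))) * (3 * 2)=143 / 530604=0.00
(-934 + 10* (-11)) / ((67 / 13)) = -13572 / 67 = -202.57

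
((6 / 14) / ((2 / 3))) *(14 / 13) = 9 / 13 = 0.69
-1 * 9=-9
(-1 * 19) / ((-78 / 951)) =6023 / 26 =231.65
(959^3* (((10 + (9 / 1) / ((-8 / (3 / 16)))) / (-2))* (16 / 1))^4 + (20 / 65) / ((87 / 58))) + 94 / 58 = 2458797202976180205423109 / 74121216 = 33172650634552193.60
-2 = -2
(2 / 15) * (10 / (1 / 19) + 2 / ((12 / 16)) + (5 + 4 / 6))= 238 / 9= 26.44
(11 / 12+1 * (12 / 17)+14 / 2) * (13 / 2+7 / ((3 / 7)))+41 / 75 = 6041303 / 30600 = 197.43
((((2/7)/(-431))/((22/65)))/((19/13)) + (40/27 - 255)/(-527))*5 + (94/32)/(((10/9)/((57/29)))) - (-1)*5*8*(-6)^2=60264424144951907/41630723275680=1447.59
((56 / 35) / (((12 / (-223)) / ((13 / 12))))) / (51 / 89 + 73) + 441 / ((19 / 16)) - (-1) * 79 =5037909031 / 11197080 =449.93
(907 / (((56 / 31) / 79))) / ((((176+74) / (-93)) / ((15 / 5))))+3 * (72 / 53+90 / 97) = -3185521795377 / 71974000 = -44259.34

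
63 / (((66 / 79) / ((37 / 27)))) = 103.34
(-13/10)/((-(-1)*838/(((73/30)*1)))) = -949/251400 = -0.00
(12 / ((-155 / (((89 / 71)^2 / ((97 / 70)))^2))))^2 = 544420784015464117305600 / 54938540087246723658355201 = 0.01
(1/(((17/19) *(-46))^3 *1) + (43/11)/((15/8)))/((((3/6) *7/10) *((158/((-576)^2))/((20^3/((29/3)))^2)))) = 2619762481499406336000000/305804649671213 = 8566784332.14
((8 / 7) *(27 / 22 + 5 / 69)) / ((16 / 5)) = 9865 / 21252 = 0.46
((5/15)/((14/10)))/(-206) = -5/4326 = -0.00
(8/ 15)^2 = 64/ 225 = 0.28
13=13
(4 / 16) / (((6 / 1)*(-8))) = -0.01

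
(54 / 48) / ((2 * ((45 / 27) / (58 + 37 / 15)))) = 8163 / 400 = 20.41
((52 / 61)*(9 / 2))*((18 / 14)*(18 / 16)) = 9477 / 1708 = 5.55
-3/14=-0.21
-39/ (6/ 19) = -123.50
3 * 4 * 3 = 36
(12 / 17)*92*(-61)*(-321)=1271613.18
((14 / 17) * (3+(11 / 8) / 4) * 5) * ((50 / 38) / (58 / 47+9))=4400375 / 2485808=1.77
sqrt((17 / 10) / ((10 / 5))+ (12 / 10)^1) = sqrt(205) / 10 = 1.43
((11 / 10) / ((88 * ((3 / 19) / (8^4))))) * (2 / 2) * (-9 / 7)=-14592 / 35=-416.91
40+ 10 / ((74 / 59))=1775 / 37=47.97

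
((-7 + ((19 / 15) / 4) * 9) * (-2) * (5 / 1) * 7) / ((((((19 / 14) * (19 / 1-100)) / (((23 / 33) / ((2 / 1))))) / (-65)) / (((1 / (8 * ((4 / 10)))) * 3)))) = 30400825 / 541728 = 56.12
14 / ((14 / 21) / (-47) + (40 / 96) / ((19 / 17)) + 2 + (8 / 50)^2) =31255000 / 5322777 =5.87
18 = 18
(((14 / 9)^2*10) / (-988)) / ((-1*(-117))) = -0.00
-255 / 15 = -17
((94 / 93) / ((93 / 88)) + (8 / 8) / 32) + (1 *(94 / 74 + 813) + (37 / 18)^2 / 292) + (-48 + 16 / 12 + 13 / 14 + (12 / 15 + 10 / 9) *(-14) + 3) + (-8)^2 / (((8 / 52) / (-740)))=-72314045403223019 / 235478365920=-307094.22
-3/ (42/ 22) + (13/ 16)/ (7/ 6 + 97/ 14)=-28009/ 19040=-1.47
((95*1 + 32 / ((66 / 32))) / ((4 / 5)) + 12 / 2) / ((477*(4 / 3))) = 359 / 1584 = 0.23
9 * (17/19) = 153/19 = 8.05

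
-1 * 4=-4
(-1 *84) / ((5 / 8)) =-672 / 5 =-134.40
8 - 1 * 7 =1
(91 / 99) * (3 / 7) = 13 / 33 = 0.39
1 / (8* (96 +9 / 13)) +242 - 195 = 472645 / 10056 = 47.00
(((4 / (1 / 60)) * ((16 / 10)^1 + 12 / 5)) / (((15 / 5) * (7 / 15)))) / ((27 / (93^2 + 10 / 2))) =13846400 / 63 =219784.13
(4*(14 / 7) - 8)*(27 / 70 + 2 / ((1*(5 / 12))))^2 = 0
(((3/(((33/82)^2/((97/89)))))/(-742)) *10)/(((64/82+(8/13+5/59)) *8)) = -0.02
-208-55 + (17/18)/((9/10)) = -261.95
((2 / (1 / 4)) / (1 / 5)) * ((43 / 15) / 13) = 344 / 39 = 8.82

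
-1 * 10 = -10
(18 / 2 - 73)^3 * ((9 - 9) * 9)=0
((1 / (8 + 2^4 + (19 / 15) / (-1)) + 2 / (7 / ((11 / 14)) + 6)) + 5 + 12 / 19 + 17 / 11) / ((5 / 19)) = 3907639 / 139810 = 27.95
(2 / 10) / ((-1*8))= -1 / 40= -0.02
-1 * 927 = -927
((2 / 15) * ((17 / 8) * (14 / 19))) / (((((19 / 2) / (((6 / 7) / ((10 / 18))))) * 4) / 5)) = 153 / 3610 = 0.04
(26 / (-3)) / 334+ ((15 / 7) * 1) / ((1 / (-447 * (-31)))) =104135264 / 3507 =29693.55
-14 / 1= -14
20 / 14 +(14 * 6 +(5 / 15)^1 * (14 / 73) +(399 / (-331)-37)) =23994542 / 507423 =47.29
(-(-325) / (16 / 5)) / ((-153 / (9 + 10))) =-30875 / 2448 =-12.61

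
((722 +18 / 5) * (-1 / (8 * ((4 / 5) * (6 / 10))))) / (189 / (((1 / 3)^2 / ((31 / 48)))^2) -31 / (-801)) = -38747040 / 1309371397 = -0.03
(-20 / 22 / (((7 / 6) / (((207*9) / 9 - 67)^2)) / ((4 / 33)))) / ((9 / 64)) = -14336000 / 1089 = -13164.37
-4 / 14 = -2 / 7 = -0.29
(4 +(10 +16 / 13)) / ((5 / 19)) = 57.88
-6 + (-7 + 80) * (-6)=-444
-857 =-857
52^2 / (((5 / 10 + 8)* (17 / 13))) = 70304 / 289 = 243.27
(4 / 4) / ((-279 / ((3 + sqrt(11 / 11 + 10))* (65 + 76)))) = -3.19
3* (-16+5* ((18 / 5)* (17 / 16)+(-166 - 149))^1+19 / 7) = -263619 / 56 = -4707.48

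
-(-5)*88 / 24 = 55 / 3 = 18.33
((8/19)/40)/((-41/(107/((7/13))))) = -1391/27265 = -0.05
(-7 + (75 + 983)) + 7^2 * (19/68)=72399/68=1064.69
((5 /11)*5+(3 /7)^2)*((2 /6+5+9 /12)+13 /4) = 5296 /231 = 22.93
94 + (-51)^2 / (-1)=-2507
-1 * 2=-2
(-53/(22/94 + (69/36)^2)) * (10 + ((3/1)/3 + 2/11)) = -832464/5489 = -151.66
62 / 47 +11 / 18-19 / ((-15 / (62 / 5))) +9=563371 / 21150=26.64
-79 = -79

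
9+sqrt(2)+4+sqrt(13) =sqrt(2)+sqrt(13)+13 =18.02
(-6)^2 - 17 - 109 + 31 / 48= -4289 / 48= -89.35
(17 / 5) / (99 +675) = 17 / 3870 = 0.00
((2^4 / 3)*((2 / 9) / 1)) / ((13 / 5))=160 / 351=0.46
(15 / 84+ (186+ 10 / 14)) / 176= 5233 / 4928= 1.06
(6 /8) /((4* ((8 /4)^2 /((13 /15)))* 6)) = 13 /1920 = 0.01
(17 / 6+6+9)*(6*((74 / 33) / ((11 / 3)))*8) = 63344 / 121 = 523.50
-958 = -958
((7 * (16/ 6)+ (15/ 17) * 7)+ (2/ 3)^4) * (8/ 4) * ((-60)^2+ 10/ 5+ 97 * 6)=288537008/ 1377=209540.31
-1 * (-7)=7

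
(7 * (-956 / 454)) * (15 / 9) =-16730 / 681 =-24.57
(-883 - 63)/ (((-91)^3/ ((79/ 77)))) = 6794/ 5274997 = 0.00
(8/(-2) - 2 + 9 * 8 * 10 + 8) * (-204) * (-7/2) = 515508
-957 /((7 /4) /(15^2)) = -123042.86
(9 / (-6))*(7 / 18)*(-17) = 119 / 12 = 9.92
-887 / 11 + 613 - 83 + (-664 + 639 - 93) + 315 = 7110 / 11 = 646.36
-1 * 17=-17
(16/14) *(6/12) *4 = 2.29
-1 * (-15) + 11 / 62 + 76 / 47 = 48939 / 2914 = 16.79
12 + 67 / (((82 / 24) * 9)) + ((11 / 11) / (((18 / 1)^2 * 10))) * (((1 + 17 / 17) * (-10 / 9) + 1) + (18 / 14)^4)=20351160919 / 1435269780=14.18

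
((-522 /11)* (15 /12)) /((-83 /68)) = 44370 /913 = 48.60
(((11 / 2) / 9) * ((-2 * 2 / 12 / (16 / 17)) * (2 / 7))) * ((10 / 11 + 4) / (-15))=17 / 840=0.02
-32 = -32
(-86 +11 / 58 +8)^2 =6054.45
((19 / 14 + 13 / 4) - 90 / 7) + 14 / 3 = -43 / 12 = -3.58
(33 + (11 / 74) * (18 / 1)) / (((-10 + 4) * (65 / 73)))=-3212 / 481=-6.68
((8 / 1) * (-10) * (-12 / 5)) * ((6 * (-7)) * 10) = -80640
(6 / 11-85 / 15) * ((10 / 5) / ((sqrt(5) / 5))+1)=-28.02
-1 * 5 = -5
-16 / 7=-2.29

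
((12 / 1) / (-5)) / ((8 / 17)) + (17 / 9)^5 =11187071 / 590490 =18.95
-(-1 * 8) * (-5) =-40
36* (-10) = -360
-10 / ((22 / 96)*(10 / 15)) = -65.45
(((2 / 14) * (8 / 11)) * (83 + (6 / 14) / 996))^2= 148830837796 / 2001399169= 74.36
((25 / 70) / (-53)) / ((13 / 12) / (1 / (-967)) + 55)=30 / 4418981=0.00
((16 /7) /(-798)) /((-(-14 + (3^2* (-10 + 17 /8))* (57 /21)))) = -64 /4611243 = -0.00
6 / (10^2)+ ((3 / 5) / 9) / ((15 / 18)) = 7 / 50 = 0.14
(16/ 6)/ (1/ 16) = 128/ 3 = 42.67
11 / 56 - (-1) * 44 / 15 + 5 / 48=1811 / 560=3.23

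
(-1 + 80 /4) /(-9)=-2.11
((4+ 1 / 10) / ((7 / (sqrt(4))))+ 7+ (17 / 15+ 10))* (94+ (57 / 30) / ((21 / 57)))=14069407 / 7350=1914.21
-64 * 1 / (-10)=32 / 5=6.40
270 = 270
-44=-44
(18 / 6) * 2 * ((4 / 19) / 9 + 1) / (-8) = -175 / 228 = -0.77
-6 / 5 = -1.20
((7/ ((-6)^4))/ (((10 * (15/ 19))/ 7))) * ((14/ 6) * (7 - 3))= 6517/ 145800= 0.04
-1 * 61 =-61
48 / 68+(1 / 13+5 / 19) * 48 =71508 / 4199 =17.03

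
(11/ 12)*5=55/ 12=4.58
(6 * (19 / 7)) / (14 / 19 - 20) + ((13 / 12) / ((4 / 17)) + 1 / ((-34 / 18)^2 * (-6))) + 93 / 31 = 39757607 / 5923344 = 6.71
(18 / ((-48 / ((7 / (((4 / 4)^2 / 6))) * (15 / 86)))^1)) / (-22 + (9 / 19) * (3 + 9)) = 3591 / 21328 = 0.17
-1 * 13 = -13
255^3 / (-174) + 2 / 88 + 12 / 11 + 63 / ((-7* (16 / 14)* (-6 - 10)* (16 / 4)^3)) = -249027213695 / 2613248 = -95294.14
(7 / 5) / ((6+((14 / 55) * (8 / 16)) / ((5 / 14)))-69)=-55 / 2461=-0.02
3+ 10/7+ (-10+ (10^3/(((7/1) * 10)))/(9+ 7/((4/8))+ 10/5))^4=18985369/2401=7907.28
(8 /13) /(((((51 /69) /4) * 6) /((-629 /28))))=-3404 /273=-12.47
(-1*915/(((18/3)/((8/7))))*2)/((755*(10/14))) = -488/755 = -0.65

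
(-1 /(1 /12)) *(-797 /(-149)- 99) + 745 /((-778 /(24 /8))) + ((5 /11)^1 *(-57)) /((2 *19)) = 1120.26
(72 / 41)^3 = 373248 / 68921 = 5.42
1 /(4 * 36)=1 /144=0.01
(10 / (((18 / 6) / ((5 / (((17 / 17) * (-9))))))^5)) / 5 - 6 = -86099692 / 14348907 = -6.00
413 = 413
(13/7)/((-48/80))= -65/21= -3.10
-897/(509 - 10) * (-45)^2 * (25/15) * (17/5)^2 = -34996455/499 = -70133.18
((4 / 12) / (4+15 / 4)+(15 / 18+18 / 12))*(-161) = -35581 / 93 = -382.59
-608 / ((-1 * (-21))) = -608 / 21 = -28.95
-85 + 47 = -38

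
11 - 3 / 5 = 52 / 5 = 10.40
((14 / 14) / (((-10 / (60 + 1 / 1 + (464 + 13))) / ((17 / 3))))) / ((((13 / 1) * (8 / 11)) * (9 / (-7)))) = 25.08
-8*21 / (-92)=42 / 23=1.83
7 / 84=1 / 12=0.08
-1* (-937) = 937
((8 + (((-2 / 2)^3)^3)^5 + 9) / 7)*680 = 10880 / 7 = 1554.29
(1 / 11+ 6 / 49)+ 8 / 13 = 5807 / 7007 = 0.83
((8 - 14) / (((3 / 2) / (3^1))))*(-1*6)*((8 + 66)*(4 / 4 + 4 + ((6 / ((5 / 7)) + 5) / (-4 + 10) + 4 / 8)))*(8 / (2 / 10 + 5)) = 824064 / 13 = 63389.54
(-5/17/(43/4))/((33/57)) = -380/8041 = -0.05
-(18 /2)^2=-81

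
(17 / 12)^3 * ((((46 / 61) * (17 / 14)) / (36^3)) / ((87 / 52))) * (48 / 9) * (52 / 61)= 324646127 / 2140964629776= 0.00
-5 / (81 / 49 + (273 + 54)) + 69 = 68.98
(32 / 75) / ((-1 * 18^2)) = -8 / 6075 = -0.00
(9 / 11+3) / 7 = 0.55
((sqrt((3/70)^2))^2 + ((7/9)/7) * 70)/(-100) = -343081/4410000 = -0.08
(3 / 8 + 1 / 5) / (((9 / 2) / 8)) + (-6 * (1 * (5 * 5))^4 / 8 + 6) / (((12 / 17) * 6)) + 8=-99594343 / 1440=-69162.74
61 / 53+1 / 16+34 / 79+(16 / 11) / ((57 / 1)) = 70118993 / 42003984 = 1.67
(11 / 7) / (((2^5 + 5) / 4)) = 44 / 259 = 0.17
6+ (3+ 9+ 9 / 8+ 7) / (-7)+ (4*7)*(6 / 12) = 17.12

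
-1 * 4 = -4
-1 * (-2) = 2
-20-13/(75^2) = -112513/5625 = -20.00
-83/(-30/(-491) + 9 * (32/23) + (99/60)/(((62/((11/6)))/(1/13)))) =-30219164560/4582605973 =-6.59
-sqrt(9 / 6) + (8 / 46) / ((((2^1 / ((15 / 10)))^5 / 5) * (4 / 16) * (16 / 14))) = 8505 / 11776 - sqrt(6) / 2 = -0.50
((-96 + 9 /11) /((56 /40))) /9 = -1745 /231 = -7.55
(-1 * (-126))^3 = 2000376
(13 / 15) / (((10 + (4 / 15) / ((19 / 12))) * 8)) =247 / 23184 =0.01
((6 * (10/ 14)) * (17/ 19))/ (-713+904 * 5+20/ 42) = 1530/ 1519183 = 0.00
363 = 363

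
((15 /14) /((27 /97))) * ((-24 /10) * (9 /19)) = -582 /133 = -4.38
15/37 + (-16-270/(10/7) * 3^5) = -1699876/37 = -45942.59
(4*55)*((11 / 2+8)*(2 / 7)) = 5940 / 7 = 848.57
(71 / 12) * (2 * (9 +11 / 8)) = 5893 / 48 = 122.77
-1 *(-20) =20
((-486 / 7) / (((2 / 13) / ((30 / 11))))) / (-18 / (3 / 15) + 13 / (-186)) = 17627220 / 1289981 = 13.66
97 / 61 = 1.59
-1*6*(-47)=282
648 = 648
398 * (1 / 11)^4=398 / 14641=0.03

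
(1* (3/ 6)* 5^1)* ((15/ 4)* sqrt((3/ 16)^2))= 225/ 128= 1.76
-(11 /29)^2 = -121 /841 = -0.14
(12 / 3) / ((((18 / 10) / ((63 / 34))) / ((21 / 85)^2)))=0.25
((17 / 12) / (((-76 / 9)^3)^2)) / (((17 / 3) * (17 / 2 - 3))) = 531441 / 4239398428672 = 0.00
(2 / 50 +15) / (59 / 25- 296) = -376 / 7341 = -0.05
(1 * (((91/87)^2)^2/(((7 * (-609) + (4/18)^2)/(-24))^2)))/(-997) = -3199433380416/84077113089539464957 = -0.00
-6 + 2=-4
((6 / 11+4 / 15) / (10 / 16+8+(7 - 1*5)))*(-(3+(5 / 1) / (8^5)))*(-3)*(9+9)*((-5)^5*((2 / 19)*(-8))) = 7410040875 / 227392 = 32587.08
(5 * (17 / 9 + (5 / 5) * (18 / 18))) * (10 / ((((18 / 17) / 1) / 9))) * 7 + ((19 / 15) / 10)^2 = 8594.46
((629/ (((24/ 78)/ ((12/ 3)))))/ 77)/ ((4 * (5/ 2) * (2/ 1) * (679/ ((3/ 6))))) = 8177/ 2091320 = 0.00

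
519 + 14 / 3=1571 / 3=523.67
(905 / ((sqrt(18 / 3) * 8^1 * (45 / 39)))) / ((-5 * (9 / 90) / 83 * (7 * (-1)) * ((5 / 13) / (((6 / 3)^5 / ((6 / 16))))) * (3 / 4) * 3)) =324977536 * sqrt(6) / 8505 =93595.43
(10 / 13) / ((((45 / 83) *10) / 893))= 74119 / 585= 126.70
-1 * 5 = -5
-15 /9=-5 /3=-1.67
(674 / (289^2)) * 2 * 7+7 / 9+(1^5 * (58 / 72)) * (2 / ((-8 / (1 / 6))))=61856707 / 72162144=0.86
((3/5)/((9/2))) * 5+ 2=8/3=2.67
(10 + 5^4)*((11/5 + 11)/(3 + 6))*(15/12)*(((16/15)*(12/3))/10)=22352/45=496.71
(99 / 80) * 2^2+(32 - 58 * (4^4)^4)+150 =-4982162059621 / 20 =-249108102981.05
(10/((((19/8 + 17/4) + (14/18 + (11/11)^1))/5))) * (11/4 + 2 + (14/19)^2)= 1375740/43681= 31.50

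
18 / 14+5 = 6.29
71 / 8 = 8.88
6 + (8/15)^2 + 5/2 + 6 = 6653/450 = 14.78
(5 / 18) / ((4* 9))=5 / 648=0.01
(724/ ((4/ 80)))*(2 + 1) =43440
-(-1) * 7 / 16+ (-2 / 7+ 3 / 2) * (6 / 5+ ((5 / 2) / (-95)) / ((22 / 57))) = 11161 / 6160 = 1.81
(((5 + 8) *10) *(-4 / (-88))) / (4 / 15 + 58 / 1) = 975 / 9614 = 0.10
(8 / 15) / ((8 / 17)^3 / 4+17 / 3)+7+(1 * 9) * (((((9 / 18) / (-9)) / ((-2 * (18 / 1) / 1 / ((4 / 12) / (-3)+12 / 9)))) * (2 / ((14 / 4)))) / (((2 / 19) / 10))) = 3813163811 / 475741350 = 8.02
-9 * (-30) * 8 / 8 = 270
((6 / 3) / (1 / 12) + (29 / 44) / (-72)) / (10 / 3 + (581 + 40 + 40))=76003 / 2104608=0.04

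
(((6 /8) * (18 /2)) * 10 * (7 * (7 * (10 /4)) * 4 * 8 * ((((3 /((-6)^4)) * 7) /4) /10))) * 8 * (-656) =-562520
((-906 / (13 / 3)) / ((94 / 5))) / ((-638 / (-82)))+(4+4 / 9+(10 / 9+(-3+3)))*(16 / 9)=133361005 / 15787629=8.45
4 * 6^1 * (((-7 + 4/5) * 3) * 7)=-15624/5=-3124.80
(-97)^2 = 9409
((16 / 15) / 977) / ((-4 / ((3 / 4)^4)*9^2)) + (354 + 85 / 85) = 355.00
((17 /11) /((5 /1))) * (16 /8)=0.62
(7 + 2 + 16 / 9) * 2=194 / 9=21.56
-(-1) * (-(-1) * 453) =453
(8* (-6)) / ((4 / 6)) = -72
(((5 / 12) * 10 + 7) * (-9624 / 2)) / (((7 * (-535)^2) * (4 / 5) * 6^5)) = -26867 / 6231919680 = -0.00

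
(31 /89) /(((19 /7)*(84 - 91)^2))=31 /11837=0.00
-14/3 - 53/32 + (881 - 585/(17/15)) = 585073/1632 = 358.50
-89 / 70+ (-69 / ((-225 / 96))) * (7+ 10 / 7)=86403 / 350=246.87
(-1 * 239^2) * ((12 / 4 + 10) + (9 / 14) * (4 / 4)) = -10910111 / 14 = -779293.64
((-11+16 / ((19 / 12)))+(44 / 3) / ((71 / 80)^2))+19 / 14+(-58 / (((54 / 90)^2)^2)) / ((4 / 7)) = -41495524846 / 54306693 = -764.10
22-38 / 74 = 795 / 37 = 21.49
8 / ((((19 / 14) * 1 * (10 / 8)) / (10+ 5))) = 1344 / 19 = 70.74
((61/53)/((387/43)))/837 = 61/399249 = 0.00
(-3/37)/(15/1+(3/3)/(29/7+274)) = -5841/1080844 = -0.01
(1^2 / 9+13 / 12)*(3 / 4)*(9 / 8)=129 / 128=1.01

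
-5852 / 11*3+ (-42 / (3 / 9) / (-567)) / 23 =-330370 / 207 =-1595.99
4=4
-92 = -92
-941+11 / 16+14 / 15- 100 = -249451 / 240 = -1039.38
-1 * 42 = -42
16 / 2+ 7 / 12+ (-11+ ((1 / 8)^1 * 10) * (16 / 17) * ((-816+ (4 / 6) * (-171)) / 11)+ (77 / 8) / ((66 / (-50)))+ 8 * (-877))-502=-34230755 / 4488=-7627.17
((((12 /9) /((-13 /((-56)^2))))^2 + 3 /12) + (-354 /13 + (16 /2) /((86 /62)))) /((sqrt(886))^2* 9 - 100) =27058983331 /2059932888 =13.14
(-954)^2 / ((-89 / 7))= -6370812 / 89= -71582.16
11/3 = 3.67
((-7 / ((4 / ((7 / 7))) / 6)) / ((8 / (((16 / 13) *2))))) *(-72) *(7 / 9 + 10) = 32592 / 13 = 2507.08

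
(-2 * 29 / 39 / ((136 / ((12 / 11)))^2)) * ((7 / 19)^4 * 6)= -0.00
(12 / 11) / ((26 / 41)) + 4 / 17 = 1.96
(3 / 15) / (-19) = -1 / 95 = -0.01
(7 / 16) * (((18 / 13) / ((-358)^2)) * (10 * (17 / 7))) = 765 / 6664528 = 0.00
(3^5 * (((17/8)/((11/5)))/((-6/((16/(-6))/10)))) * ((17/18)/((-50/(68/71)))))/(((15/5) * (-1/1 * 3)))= 0.02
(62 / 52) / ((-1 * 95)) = -31 / 2470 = -0.01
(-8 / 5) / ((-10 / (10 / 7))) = 8 / 35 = 0.23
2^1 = 2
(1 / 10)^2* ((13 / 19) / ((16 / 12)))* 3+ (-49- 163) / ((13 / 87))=-140172879 / 98800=-1418.75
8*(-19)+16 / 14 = -1056 / 7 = -150.86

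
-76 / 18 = -38 / 9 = -4.22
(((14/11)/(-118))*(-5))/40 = 7/5192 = 0.00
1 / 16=0.06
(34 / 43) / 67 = 34 / 2881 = 0.01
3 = 3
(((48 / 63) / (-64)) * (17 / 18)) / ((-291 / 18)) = 17 / 24444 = 0.00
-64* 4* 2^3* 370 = -757760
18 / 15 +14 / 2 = 8.20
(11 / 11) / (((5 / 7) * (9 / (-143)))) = -1001 / 45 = -22.24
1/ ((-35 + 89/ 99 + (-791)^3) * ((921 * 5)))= -33/ 75209561195675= -0.00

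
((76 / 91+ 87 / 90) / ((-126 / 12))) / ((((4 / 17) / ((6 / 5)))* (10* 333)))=-83623 / 318181500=-0.00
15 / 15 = 1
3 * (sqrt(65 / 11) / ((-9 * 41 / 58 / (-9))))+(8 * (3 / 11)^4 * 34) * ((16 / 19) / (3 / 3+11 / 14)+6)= 20.05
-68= -68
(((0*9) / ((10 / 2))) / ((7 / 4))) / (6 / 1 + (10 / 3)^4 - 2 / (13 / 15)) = 0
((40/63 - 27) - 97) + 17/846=-123.34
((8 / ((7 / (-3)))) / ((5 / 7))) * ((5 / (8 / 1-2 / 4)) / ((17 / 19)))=-304 / 85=-3.58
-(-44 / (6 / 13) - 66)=484 / 3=161.33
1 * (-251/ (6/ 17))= -4267/ 6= -711.17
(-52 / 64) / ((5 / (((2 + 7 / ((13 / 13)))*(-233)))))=340.76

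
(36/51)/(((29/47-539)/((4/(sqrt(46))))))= -141*sqrt(46)/1236733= -0.00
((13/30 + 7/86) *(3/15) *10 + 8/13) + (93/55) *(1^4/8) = 1.86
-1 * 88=-88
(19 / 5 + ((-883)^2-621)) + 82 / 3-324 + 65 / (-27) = 105134318 / 135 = 778772.73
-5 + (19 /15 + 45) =619 /15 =41.27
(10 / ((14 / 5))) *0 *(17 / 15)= 0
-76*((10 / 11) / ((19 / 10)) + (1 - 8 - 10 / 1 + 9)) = 6288 / 11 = 571.64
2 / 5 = 0.40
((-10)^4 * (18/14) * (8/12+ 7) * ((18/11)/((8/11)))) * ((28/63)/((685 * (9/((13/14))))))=299000/20139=14.85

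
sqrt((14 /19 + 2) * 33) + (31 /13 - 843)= -10928 /13 + 2 * sqrt(8151) /19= -831.11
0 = 0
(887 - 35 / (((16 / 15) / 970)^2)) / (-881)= 1852340107 / 56384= 32852.23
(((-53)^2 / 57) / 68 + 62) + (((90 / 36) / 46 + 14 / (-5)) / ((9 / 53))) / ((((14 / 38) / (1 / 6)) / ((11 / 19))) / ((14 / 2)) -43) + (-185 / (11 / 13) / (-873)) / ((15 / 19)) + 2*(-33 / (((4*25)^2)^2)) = 316950027127011017929 / 4997415124350000000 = 63.42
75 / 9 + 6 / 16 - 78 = -1663 / 24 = -69.29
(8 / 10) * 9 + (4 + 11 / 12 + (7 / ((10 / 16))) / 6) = 839 / 60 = 13.98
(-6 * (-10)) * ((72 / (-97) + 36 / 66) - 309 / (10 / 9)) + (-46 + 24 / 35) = -625271932 / 37345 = -16743.12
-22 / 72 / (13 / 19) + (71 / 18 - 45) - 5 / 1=-21763 / 468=-46.50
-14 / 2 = -7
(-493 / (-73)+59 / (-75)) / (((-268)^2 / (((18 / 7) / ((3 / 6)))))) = 24501 / 57346975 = 0.00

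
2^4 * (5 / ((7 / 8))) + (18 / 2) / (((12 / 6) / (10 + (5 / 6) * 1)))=3925 / 28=140.18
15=15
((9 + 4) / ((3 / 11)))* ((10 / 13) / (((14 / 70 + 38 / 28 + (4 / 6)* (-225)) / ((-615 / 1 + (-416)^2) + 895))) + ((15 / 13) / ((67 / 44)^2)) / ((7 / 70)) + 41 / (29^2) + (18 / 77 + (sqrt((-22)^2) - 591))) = -57408336019363906 / 823800859539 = -69687.15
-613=-613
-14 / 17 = -0.82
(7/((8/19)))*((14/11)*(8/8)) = 931/44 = 21.16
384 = 384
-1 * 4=-4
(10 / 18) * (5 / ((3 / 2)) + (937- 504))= 6545 / 27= 242.41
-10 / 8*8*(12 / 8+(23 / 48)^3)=-890275 / 55296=-16.10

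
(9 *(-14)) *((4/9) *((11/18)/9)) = -3.80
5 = 5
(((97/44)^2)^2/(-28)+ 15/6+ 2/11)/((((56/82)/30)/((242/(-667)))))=-118644972825/4049554432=-29.30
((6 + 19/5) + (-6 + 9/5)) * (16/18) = 224/45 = 4.98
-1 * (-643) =643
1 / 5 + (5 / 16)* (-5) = -109 / 80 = -1.36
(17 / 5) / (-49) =-17 / 245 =-0.07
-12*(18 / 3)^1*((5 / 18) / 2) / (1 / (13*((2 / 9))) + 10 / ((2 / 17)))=-260 / 2219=-0.12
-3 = -3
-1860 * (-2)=3720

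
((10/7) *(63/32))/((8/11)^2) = 5445/1024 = 5.32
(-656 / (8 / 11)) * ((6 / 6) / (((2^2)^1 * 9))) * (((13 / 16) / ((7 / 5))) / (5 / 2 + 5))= -5863 / 3024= -1.94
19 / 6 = 3.17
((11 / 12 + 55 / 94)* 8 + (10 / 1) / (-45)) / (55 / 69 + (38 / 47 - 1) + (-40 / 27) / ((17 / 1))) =1462731 / 64313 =22.74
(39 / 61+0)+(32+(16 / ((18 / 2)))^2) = 176887 / 4941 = 35.80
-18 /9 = -2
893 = 893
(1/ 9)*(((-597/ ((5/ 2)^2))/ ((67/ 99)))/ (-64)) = 6567/ 26800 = 0.25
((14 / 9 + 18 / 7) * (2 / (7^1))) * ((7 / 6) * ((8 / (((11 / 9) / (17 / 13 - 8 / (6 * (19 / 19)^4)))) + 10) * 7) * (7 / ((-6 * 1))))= -98420 / 891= -110.46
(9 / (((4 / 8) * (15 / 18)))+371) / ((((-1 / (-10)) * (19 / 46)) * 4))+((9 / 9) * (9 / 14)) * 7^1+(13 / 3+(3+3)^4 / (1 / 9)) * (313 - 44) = 358092517 / 114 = 3141162.43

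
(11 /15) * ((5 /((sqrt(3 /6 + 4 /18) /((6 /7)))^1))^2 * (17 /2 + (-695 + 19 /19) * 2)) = -16388460 /637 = -25727.57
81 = 81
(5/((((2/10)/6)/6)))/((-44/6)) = -122.73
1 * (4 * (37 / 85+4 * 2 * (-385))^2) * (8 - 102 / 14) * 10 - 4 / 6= 1644476832010 / 6069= 270963392.98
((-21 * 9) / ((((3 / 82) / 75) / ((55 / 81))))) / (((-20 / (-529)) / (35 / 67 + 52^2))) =-2521821781325 / 134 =-18819565532.28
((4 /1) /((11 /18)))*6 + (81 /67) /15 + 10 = 181867 /3685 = 49.35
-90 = -90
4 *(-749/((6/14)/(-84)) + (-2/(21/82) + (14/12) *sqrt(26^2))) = 12333428/21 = 587306.10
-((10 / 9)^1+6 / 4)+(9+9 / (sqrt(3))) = 3 * sqrt(3)+115 / 18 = 11.59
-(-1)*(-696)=-696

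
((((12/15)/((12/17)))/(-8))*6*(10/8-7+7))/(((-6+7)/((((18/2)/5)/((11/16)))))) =-153/55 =-2.78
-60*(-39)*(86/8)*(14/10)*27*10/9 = 1056510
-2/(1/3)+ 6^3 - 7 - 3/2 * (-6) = 212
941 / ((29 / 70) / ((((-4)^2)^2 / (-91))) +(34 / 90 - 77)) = -21680640 / 1768769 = -12.26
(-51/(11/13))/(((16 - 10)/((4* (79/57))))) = -55.69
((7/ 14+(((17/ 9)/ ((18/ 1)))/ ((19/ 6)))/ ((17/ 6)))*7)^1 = 1225/ 342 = 3.58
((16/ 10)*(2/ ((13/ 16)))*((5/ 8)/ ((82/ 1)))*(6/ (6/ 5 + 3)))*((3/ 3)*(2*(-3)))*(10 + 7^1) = -16320/ 3731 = -4.37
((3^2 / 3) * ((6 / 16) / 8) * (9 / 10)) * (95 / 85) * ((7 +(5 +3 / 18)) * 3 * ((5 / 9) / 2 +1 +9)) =461871 / 8704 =53.06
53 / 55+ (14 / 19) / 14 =1062 / 1045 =1.02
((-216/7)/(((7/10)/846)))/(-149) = 1827360/7301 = 250.29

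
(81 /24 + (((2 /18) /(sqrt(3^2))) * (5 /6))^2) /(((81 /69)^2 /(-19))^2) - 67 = 16031985390461 /27894275208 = 574.74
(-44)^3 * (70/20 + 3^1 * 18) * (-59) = 288986720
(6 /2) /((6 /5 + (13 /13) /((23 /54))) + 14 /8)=1380 /2437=0.57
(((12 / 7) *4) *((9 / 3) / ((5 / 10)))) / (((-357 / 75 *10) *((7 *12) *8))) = -15 / 11662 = -0.00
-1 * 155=-155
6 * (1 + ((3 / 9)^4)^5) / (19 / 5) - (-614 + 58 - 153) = 15691692065977 / 22082967873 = 710.58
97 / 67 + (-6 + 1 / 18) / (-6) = 17645 / 7236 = 2.44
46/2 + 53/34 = 835/34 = 24.56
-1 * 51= -51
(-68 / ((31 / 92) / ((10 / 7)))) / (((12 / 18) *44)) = -9.83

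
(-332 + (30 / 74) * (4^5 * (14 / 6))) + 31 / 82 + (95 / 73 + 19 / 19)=141599659 / 221482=639.33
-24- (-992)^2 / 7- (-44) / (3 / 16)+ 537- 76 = -2938087 / 21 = -139908.90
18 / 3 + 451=457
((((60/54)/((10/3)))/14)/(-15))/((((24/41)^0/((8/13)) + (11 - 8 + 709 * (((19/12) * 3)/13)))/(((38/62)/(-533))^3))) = 27436/2997428785721324955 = 0.00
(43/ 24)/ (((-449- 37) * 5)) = -43/ 58320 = -0.00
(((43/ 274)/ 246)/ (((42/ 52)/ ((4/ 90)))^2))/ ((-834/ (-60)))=58136/ 418344526845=0.00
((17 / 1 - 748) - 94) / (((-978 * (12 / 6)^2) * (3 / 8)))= 275 / 489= 0.56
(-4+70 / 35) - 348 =-350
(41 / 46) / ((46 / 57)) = 2337 / 2116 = 1.10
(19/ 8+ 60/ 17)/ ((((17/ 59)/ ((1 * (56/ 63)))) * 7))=47377/ 18207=2.60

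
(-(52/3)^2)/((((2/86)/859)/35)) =-3495717680/9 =-388413075.56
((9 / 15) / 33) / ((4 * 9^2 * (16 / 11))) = 1 / 25920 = 0.00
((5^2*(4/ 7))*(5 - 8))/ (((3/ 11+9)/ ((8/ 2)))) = -2200/ 119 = -18.49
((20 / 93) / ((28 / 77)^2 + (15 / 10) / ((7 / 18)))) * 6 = 33880 / 104749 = 0.32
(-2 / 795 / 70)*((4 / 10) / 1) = -2 / 139125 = -0.00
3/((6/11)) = 11/2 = 5.50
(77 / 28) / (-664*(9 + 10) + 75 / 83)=-0.00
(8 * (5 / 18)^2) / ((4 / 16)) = 200 / 81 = 2.47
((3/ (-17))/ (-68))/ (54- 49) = 3/ 5780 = 0.00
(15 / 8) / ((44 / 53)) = 795 / 352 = 2.26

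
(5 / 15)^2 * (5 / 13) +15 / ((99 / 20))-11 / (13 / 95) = -99500 / 1287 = -77.31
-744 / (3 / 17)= -4216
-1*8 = -8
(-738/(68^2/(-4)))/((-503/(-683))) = 252027/290734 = 0.87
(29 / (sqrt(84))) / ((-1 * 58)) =-sqrt(21) / 84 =-0.05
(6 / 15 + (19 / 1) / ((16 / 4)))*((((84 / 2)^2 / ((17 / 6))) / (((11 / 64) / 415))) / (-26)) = -723860928 / 2431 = -297762.62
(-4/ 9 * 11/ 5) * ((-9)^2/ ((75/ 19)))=-20.06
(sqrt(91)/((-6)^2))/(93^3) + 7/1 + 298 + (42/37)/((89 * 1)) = sqrt(91)/28956852 + 1004407/3293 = 305.01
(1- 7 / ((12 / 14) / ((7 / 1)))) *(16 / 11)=-2696 / 33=-81.70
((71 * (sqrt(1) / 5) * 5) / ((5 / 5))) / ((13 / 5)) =355 / 13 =27.31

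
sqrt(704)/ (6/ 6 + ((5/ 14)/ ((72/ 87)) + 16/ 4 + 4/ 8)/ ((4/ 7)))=1536* sqrt(11)/ 1849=2.76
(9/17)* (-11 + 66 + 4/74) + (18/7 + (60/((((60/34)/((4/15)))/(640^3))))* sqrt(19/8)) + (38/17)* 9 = 228231/4403 + 1782579200* sqrt(38)/3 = 3662852112.46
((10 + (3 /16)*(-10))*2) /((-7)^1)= -2.32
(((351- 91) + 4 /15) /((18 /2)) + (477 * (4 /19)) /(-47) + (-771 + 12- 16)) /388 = -90201433 /46775340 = -1.93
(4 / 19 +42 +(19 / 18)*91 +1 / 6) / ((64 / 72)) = 2959 / 19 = 155.74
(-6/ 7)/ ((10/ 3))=-9/ 35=-0.26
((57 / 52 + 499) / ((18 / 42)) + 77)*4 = 194047 / 39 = 4975.56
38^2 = 1444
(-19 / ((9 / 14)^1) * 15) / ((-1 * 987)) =0.45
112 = 112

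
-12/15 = -4/5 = -0.80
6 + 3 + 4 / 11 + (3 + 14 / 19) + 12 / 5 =16198 / 1045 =15.50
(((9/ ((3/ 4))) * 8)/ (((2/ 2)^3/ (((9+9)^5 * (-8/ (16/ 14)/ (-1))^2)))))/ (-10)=-888852787.20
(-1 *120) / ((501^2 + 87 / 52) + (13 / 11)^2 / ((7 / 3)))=-1761760 / 3685062699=-0.00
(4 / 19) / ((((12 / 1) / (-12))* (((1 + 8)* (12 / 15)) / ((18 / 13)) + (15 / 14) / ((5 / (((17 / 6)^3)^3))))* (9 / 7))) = -731566080 / 11289080715727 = -0.00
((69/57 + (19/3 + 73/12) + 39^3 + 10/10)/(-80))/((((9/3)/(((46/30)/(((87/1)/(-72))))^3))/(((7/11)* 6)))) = 18434751013168/9557439375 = 1928.84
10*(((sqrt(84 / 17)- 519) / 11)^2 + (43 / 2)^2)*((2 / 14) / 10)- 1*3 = 21947489 / 57596- 2076*sqrt(357) / 14399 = 378.34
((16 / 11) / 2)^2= 64 / 121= 0.53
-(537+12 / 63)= -11281 / 21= -537.19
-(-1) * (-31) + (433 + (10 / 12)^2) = 14497 / 36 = 402.69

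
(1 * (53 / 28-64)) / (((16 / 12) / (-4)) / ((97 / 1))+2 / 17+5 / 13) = -111836829 / 898240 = -124.51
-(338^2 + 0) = -114244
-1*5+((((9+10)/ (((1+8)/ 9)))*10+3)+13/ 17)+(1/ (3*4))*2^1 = 19271/ 102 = 188.93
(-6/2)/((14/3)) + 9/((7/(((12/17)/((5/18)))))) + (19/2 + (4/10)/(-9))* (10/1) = 1040797/10710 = 97.18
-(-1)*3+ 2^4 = 19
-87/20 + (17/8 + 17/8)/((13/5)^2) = -3.72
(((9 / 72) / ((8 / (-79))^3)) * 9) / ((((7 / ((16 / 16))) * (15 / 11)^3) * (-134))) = 656234909 / 1440768000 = 0.46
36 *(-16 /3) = -192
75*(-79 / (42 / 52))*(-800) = 41080000 / 7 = 5868571.43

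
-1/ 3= -0.33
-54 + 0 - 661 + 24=-691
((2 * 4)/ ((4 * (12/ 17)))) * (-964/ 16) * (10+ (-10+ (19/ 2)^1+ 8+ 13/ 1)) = -249917/ 48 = -5206.60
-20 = -20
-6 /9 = -2 /3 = -0.67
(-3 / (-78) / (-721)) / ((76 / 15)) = -15 / 1424696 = -0.00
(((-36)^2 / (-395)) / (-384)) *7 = 189 / 3160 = 0.06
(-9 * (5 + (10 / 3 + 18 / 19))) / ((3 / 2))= -1058 / 19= -55.68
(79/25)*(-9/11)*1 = -711/275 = -2.59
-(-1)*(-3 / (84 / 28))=-1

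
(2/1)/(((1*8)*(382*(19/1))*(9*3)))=1/783864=0.00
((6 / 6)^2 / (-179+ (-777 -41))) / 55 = -0.00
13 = 13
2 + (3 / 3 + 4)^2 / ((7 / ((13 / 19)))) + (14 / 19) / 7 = 605 / 133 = 4.55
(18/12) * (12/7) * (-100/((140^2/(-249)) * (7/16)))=17928/2401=7.47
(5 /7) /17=0.04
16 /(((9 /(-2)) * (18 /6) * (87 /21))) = -224 /783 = -0.29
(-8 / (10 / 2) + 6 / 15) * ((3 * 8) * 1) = -144 / 5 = -28.80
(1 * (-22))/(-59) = 22/59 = 0.37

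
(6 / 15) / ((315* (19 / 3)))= 0.00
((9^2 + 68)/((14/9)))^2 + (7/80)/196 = 143862487/15680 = 9174.90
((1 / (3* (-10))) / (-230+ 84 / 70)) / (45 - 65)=-1 / 137280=-0.00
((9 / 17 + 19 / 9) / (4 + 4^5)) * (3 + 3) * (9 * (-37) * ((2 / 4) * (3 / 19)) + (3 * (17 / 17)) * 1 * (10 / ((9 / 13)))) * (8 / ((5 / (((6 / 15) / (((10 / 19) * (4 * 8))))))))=196243 / 19660500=0.01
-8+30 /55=-7.45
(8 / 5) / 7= 8 / 35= 0.23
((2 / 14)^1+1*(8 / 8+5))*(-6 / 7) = -258 / 49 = -5.27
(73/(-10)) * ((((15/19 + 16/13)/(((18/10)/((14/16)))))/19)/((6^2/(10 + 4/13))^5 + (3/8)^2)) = -1377068203635292/1897010946072770463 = -0.00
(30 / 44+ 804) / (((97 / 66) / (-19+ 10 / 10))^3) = -1478285.47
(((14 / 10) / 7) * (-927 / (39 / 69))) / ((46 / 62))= -28737 / 65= -442.11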